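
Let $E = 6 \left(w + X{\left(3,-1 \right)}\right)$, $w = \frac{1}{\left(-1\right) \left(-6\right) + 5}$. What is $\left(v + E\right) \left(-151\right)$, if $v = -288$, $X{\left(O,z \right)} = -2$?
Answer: $\frac{497394}{11} \approx 45218.0$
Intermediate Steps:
$w = \frac{1}{11}$ ($w = \frac{1}{6 + 5} = \frac{1}{11} \approx 0.090909$)
$E = - \frac{126}{11}$ ($E = 6 \left(\frac{1}{11} - 2\right) = 6 \left(- \frac{21}{11}\right) = - \frac{126}{11} \approx -11.455$)
$\left(v + E\right) \left(-151\right) = \left(-288 - \frac{126}{11}\right) \left(-151\right) = \left(- \frac{3294}{11}\right) \left(-151\right) = \frac{497394}{11}$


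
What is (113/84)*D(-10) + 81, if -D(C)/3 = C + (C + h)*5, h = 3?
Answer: 7353/28 ≈ 262.61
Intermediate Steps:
D(C) = -45 - 18*C (D(C) = -3*(C + (C + 3)*5) = -3*(C + (3 + C)*5) = -3*(C + (15 + 5*C)) = -3*(15 + 6*C) = -45 - 18*C)
(113/84)*D(-10) + 81 = (113/84)*(-45 - 18*(-10)) + 81 = (113*(1/84))*(-45 + 180) + 81 = (113/84)*135 + 81 = 5085/28 + 81 = 7353/28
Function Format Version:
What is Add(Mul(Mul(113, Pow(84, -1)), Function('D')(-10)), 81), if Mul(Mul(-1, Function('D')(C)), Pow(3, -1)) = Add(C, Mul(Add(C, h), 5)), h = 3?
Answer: Rational(7353, 28) ≈ 262.61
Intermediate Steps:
Function('D')(C) = Add(-45, Mul(-18, C)) (Function('D')(C) = Mul(-3, Add(C, Mul(Add(C, 3), 5))) = Mul(-3, Add(C, Mul(Add(3, C), 5))) = Mul(-3, Add(C, Add(15, Mul(5, C)))) = Mul(-3, Add(15, Mul(6, C))) = Add(-45, Mul(-18, C)))
Add(Mul(Mul(113, Pow(84, -1)), Function('D')(-10)), 81) = Add(Mul(Mul(113, Pow(84, -1)), Add(-45, Mul(-18, -10))), 81) = Add(Mul(Mul(113, Rational(1, 84)), Add(-45, 180)), 81) = Add(Mul(Rational(113, 84), 135), 81) = Add(Rational(5085, 28), 81) = Rational(7353, 28)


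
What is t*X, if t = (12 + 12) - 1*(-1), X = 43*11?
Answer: 11825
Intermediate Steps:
X = 473
t = 25 (t = 24 + 1 = 25)
t*X = 25*473 = 11825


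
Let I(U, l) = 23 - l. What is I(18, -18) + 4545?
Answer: 4586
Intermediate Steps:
I(18, -18) + 4545 = (23 - 1*(-18)) + 4545 = (23 + 18) + 4545 = 41 + 4545 = 4586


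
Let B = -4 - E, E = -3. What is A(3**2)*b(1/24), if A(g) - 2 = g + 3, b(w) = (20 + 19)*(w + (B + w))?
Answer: -1001/2 ≈ -500.50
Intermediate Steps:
B = -1 (B = -4 - 1*(-3) = -4 + 3 = -1)
b(w) = -39 + 78*w (b(w) = (20 + 19)*(w + (-1 + w)) = 39*(-1 + 2*w) = -39 + 78*w)
A(g) = 5 + g (A(g) = 2 + (g + 3) = 2 + (3 + g) = 5 + g)
A(3**2)*b(1/24) = (5 + 3**2)*(-39 + 78/24) = (5 + 9)*(-39 + 78*(1/24)) = 14*(-39 + 13/4) = 14*(-143/4) = -1001/2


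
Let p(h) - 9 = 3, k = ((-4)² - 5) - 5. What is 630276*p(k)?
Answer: 7563312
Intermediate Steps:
k = 6 (k = (16 - 5) - 5 = 11 - 5 = 6)
p(h) = 12 (p(h) = 9 + 3 = 12)
630276*p(k) = 630276*12 = 7563312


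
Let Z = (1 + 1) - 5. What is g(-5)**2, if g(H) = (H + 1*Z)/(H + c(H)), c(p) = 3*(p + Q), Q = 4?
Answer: 1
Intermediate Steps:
c(p) = 12 + 3*p (c(p) = 3*(p + 4) = 3*(4 + p) = 12 + 3*p)
Z = -3 (Z = 2 - 5 = -3)
g(H) = (-3 + H)/(12 + 4*H) (g(H) = (H + 1*(-3))/(H + (12 + 3*H)) = (H - 3)/(12 + 4*H) = (-3 + H)/(12 + 4*H))
g(-5)**2 = ((-3 - 5)/(4*(3 - 5)))**2 = ((1/4)*(-8)/(-2))**2 = ((1/4)*(-1/2)*(-8))**2 = 1**2 = 1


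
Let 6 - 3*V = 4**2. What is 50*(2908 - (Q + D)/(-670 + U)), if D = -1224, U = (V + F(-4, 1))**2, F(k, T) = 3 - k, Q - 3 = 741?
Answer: 858952600/5909 ≈ 1.4536e+5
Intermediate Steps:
Q = 744 (Q = 3 + 741 = 744)
V = -10/3 (V = 2 - 1/3*4**2 = 2 - 1/3*16 = 2 - 16/3 = -10/3 ≈ -3.3333)
U = 121/9 (U = (-10/3 + (3 - 1*(-4)))**2 = (-10/3 + (3 + 4))**2 = (-10/3 + 7)**2 = (11/3)**2 = 121/9 ≈ 13.444)
50*(2908 - (Q + D)/(-670 + U)) = 50*(2908 - (744 - 1224)/(-670 + 121/9)) = 50*(2908 - (-480)/(-5909/9)) = 50*(2908 - (-480)*(-9)/5909) = 50*(2908 - 1*4320/5909) = 50*(2908 - 4320/5909) = 50*(17179052/5909) = 858952600/5909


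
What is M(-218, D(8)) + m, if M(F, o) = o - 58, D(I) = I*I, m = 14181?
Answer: 14187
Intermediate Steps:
D(I) = I**2
M(F, o) = -58 + o
M(-218, D(8)) + m = (-58 + 8**2) + 14181 = (-58 + 64) + 14181 = 6 + 14181 = 14187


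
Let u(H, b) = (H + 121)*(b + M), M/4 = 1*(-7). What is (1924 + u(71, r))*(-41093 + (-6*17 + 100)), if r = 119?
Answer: -797078620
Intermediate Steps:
M = -28 (M = 4*(1*(-7)) = 4*(-7) = -28)
u(H, b) = (-28 + b)*(121 + H) (u(H, b) = (H + 121)*(b - 28) = (121 + H)*(-28 + b) = (-28 + b)*(121 + H))
(1924 + u(71, r))*(-41093 + (-6*17 + 100)) = (1924 + (-3388 - 28*71 + 121*119 + 71*119))*(-41093 + (-6*17 + 100)) = (1924 + (-3388 - 1988 + 14399 + 8449))*(-41093 + (-102 + 100)) = (1924 + 17472)*(-41093 - 2) = 19396*(-41095) = -797078620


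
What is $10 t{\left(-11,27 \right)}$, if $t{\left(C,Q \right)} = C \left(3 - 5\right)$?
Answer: $220$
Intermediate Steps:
$t{\left(C,Q \right)} = - 2 C$ ($t{\left(C,Q \right)} = C \left(3 - 5\right) = C \left(-2\right) = - 2 C$)
$10 t{\left(-11,27 \right)} = 10 \left(\left(-2\right) \left(-11\right)\right) = 10 \cdot 22 = 220$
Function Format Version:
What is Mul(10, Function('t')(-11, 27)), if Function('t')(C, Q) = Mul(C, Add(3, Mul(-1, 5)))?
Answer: 220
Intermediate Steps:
Function('t')(C, Q) = Mul(-2, C) (Function('t')(C, Q) = Mul(C, Add(3, -5)) = Mul(C, -2) = Mul(-2, C))
Mul(10, Function('t')(-11, 27)) = Mul(10, Mul(-2, -11)) = Mul(10, 22) = 220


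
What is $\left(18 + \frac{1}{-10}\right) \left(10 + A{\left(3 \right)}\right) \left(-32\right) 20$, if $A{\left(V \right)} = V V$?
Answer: $-217664$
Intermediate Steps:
$A{\left(V \right)} = V^{2}$
$\left(18 + \frac{1}{-10}\right) \left(10 + A{\left(3 \right)}\right) \left(-32\right) 20 = \left(18 + \frac{1}{-10}\right) \left(10 + 3^{2}\right) \left(-32\right) 20 = \left(18 - \frac{1}{10}\right) \left(10 + 9\right) \left(-32\right) 20 = \frac{179}{10} \cdot 19 \left(-32\right) 20 = \frac{3401}{10} \left(-32\right) 20 = \left(- \frac{54416}{5}\right) 20 = -217664$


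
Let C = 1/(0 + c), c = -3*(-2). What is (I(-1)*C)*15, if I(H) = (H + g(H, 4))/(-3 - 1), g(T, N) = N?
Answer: -15/8 ≈ -1.8750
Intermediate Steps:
c = 6
C = ⅙ (C = 1/(0 + 6) = 1/6 = ⅙ ≈ 0.16667)
I(H) = -1 - H/4 (I(H) = (H + 4)/(-3 - 1) = (4 + H)/(-4) = (4 + H)*(-¼) = -1 - H/4)
(I(-1)*C)*15 = ((-1 - ¼*(-1))*(⅙))*15 = ((-1 + ¼)*(⅙))*15 = -¾*⅙*15 = -⅛*15 = -15/8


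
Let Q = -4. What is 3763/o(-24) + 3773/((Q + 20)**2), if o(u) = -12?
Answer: -229513/768 ≈ -298.85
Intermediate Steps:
3763/o(-24) + 3773/((Q + 20)**2) = 3763/(-12) + 3773/((-4 + 20)**2) = 3763*(-1/12) + 3773/(16**2) = -3763/12 + 3773/256 = -229513/768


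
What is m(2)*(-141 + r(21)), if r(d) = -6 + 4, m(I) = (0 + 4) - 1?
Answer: -429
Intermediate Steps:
m(I) = 3 (m(I) = 4 - 1 = 3)
r(d) = -2
m(2)*(-141 + r(21)) = 3*(-141 - 2) = 3*(-143) = -429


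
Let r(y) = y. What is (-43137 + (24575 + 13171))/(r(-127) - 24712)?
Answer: 5391/24839 ≈ 0.21704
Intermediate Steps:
(-43137 + (24575 + 13171))/(r(-127) - 24712) = (-43137 + (24575 + 13171))/(-127 - 24712) = (-43137 + 37746)/(-24839) = -5391*(-1/24839) = 5391/24839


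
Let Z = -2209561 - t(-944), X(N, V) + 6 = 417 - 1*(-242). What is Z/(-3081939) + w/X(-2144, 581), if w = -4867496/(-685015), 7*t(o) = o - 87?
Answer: 163328683232896/224422753114245 ≈ 0.72777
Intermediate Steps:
t(o) = -87/7 + o/7 (t(o) = (o - 87)/7 = (-87 + o)/7 = -87/7 + o/7)
X(N, V) = 653 (X(N, V) = -6 + (417 - 1*(-242)) = -6 + (417 + 242) = -6 + 659 = 653)
Z = -15465896/7 (Z = -2209561 - (-87/7 + (⅐)*(-944)) = -2209561 - (-87/7 - 944/7) = -2209561 - 1*(-1031/7) = -2209561 + 1031/7 = -15465896/7 ≈ -2.2094e+6)
w = 4867496/685015 (w = -4867496*(-1/685015) = 4867496/685015 ≈ 7.1057)
Z/(-3081939) + w/X(-2144, 581) = -15465896/7/(-3081939) + (4867496/685015)/653 = -15465896/7*(-1/3081939) + (4867496/685015)*(1/653) = 359672/501711 + 4867496/447314795 = 163328683232896/224422753114245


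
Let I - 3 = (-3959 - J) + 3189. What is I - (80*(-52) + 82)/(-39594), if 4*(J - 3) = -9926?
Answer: 67761053/39594 ≈ 1711.4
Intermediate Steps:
J = -4957/2 (J = 3 + (¼)*(-9926) = 3 - 4963/2 = -4957/2 ≈ -2478.5)
I = 3423/2 (I = 3 + ((-3959 - 1*(-4957/2)) + 3189) = 3 + ((-3959 + 4957/2) + 3189) = 3 + (-2961/2 + 3189) = 3 + 3417/2 = 3423/2 ≈ 1711.5)
I - (80*(-52) + 82)/(-39594) = 3423/2 - (80*(-52) + 82)/(-39594) = 3423/2 - (-4160 + 82)*(-1)/39594 = 3423/2 - (-4078)*(-1)/39594 = 3423/2 - 1*2039/19797 = 3423/2 - 2039/19797 = 67761053/39594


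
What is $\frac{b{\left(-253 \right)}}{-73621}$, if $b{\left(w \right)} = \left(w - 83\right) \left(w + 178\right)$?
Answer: $- \frac{25200}{73621} \approx -0.34229$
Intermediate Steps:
$b{\left(w \right)} = \left(-83 + w\right) \left(178 + w\right)$
$\frac{b{\left(-253 \right)}}{-73621} = \frac{-14774 + \left(-253\right)^{2} + 95 \left(-253\right)}{-73621} = \left(-14774 + 64009 - 24035\right) \left(- \frac{1}{73621}\right) = 25200 \left(- \frac{1}{73621}\right) = - \frac{25200}{73621}$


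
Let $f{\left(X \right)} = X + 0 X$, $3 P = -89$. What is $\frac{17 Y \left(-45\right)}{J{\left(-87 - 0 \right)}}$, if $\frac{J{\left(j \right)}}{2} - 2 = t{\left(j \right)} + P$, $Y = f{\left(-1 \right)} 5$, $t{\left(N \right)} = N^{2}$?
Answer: $\frac{11475}{45248} \approx 0.2536$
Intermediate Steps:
$P = - \frac{89}{3}$ ($P = \frac{1}{3} \left(-89\right) = - \frac{89}{3} \approx -29.667$)
$f{\left(X \right)} = X$ ($f{\left(X \right)} = X + 0 = X$)
$Y = -5$ ($Y = \left(-1\right) 5 = -5$)
$J{\left(j \right)} = - \frac{166}{3} + 2 j^{2}$ ($J{\left(j \right)} = 4 + 2 \left(j^{2} - \frac{89}{3}\right) = 4 + 2 \left(- \frac{89}{3} + j^{2}\right) = 4 + \left(- \frac{178}{3} + 2 j^{2}\right) = - \frac{166}{3} + 2 j^{2}$)
$\frac{17 Y \left(-45\right)}{J{\left(-87 - 0 \right)}} = \frac{17 \left(-5\right) \left(-45\right)}{- \frac{166}{3} + 2 \left(-87 - 0\right)^{2}} = \frac{\left(-85\right) \left(-45\right)}{- \frac{166}{3} + 2 \left(-87 + 0\right)^{2}} = \frac{3825}{- \frac{166}{3} + 2 \left(-87\right)^{2}} = \frac{3825}{- \frac{166}{3} + 2 \cdot 7569} = \frac{3825}{- \frac{166}{3} + 15138} = \frac{3825}{\frac{45248}{3}} = 3825 \cdot \frac{3}{45248} = \frac{11475}{45248}$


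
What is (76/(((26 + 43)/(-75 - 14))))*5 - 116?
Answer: -41824/69 ≈ -606.14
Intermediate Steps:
(76/(((26 + 43)/(-75 - 14))))*5 - 116 = (76/((69/(-89))))*5 - 116 = (76/((69*(-1/89))))*5 - 116 = (76/(-69/89))*5 - 116 = (76*(-89/69))*5 - 116 = -6764/69*5 - 116 = -33820/69 - 116 = -41824/69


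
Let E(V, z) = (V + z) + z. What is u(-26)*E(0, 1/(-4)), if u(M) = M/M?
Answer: -1/2 ≈ -0.50000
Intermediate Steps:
E(V, z) = V + 2*z
u(M) = 1
u(-26)*E(0, 1/(-4)) = 1*(0 + 2*(1/(-4))) = 1*(0 + 2*(1*(-1/4))) = 1*(0 + 2*(-1/4)) = 1*(0 - 1/2) = 1*(-1/2) = -1/2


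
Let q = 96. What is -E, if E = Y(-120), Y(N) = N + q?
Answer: 24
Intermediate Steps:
Y(N) = 96 + N (Y(N) = N + 96 = 96 + N)
E = -24 (E = 96 - 120 = -24)
-E = -1*(-24) = 24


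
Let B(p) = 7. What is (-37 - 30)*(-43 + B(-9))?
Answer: 2412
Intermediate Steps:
(-37 - 30)*(-43 + B(-9)) = (-37 - 30)*(-43 + 7) = -67*(-36) = 2412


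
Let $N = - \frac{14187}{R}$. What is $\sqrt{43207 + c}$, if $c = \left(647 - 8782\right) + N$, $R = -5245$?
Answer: $\frac{11 \sqrt{7974429815}}{5245} \approx 187.28$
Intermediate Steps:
$N = \frac{14187}{5245}$ ($N = - \frac{14187}{-5245} = \left(-14187\right) \left(- \frac{1}{5245}\right) = \frac{14187}{5245} \approx 2.7049$)
$c = - \frac{42653888}{5245}$ ($c = \left(647 - 8782\right) + \frac{14187}{5245} = -8135 + \frac{14187}{5245} = - \frac{42653888}{5245} \approx -8132.3$)
$\sqrt{43207 + c} = \sqrt{43207 - \frac{42653888}{5245}} = \sqrt{\frac{183966827}{5245}} = \frac{11 \sqrt{7974429815}}{5245}$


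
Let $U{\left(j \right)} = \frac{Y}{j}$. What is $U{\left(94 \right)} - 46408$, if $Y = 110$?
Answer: $- \frac{2181121}{47} \approx -46407.0$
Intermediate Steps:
$U{\left(j \right)} = \frac{110}{j}$
$U{\left(94 \right)} - 46408 = \frac{110}{94} - 46408 = 110 \cdot \frac{1}{94} - 46408 = \frac{55}{47} - 46408 = - \frac{2181121}{47}$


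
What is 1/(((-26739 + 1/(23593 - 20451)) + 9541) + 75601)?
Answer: 3142/183502227 ≈ 1.7122e-5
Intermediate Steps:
1/(((-26739 + 1/(23593 - 20451)) + 9541) + 75601) = 1/(((-26739 + 1/3142) + 9541) + 75601) = 1/((-84013937/3142 + 9541) + 75601) = 1/(-54036115/3142 + 75601) = 1/(183502227/3142) = 3142/183502227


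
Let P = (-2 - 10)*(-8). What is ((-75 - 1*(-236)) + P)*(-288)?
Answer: -74016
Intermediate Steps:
P = 96 (P = -12*(-8) = 96)
((-75 - 1*(-236)) + P)*(-288) = ((-75 - 1*(-236)) + 96)*(-288) = ((-75 + 236) + 96)*(-288) = (161 + 96)*(-288) = 257*(-288) = -74016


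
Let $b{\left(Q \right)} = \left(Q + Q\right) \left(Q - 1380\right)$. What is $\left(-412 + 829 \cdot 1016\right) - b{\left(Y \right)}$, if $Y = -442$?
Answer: $-768796$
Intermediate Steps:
$b{\left(Q \right)} = 2 Q \left(-1380 + Q\right)$
$\left(-412 + 829 \cdot 1016\right) - b{\left(Y \right)} = \left(-412 + 829 \cdot 1016\right) - 2 \left(-442\right) \left(-1380 - 442\right) = \left(-412 + 842264\right) - 2 \left(-442\right) \left(-1822\right) = 841852 - 1610648 = -768796$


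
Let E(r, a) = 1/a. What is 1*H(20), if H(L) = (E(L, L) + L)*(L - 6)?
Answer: 2807/10 ≈ 280.70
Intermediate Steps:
H(L) = (-6 + L)*(L + 1/L) (H(L) = (1/L + L)*(L - 6) = (L + 1/L)*(-6 + L) = (-6 + L)*(L + 1/L))
1*H(20) = 1*(1 + 20**2 - 6*20 - 6/20) = 1*(1 + 400 - 120 - 6*1/20) = 1*(1 + 400 - 120 - 3/10) = 1*(2807/10) = 2807/10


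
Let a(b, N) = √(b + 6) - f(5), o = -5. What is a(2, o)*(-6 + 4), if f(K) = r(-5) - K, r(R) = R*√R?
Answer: -10 - 4*√2 - 10*I*√5 ≈ -15.657 - 22.361*I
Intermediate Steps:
r(R) = R^(3/2)
f(K) = -K - 5*I*√5 (f(K) = (-5)^(3/2) - K = -5*I*√5 - K = -K - 5*I*√5)
a(b, N) = 5 + √(6 + b) + 5*I*√5 (a(b, N) = √(b + 6) - (-1*5 - 5*I*√5) = √(6 + b) - (-5 - 5*I*√5) = √(6 + b) + (5 + 5*I*√5) = 5 + √(6 + b) + 5*I*√5)
a(2, o)*(-6 + 4) = (5 + √(6 + 2) + 5*I*√5)*(-6 + 4) = (5 + √8 + 5*I*√5)*(-2) = (5 + 2*√2 + 5*I*√5)*(-2) = -10 - 4*√2 - 10*I*√5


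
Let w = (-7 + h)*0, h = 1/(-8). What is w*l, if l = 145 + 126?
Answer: 0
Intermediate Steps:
h = -⅛ ≈ -0.12500
l = 271
w = 0 (w = (-7 - ⅛)*0 = -57/8*0 = 0)
w*l = 0*271 = 0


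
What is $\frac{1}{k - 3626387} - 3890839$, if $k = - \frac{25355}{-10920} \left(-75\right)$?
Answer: $- \frac{10272346102323457}{2640136511} \approx -3.8908 \cdot 10^{6}$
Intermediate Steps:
$k = - \frac{126775}{728}$ ($k = \left(-25355\right) \left(- \frac{1}{10920}\right) \left(-75\right) = \frac{5071}{2184} \left(-75\right) = - \frac{126775}{728} \approx -174.14$)
$\frac{1}{k - 3626387} - 3890839 = \frac{1}{- \frac{126775}{728} - 3626387} - 3890839 = \frac{1}{- \frac{2640136511}{728}} - 3890839 = - \frac{728}{2640136511} - 3890839 = - \frac{10272346102323457}{2640136511}$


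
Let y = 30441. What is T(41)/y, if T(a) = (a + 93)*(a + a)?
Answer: 10988/30441 ≈ 0.36096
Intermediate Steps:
T(a) = 2*a*(93 + a) (T(a) = (93 + a)*(2*a) = 2*a*(93 + a))
T(41)/y = (2*41*(93 + 41))/30441 = (2*41*134)*(1/30441) = 10988*(1/30441) = 10988/30441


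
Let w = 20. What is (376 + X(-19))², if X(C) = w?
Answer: 156816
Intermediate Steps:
X(C) = 20
(376 + X(-19))² = (376 + 20)² = 396² = 156816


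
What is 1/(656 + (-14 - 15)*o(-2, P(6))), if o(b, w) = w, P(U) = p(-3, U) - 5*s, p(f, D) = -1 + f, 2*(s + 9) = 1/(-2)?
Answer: -4/2277 ≈ -0.0017567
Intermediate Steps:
s = -37/4 (s = -9 + (1/2)/(-2) = -9 + (1/2)*(-1/2) = -9 - 1/4 = -37/4 ≈ -9.2500)
P(U) = 169/4 (P(U) = (-1 - 3) - 5*(-37/4) = -4 + 185/4 = 169/4)
1/(656 + (-14 - 15)*o(-2, P(6))) = 1/(656 + (-14 - 15)*(169/4)) = 1/(656 - 29*169/4) = 1/(656 - 4901/4) = 1/(-2277/4) = -4/2277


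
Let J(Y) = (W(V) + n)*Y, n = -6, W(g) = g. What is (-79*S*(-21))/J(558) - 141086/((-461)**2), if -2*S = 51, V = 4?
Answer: 1962920593/52705208 ≈ 37.243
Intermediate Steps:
S = -51/2 (S = -1/2*51 = -51/2 ≈ -25.500)
J(Y) = -2*Y (J(Y) = (4 - 6)*Y = -2*Y)
(-79*S*(-21))/J(558) - 141086/((-461)**2) = (-79*(-51/2)*(-21))/((-2*558)) - 141086/((-461)**2) = ((4029/2)*(-21))/(-1116) - 141086/212521 = -84609/2*(-1/1116) - 141086*1/212521 = 9401/248 - 141086/212521 = 1962920593/52705208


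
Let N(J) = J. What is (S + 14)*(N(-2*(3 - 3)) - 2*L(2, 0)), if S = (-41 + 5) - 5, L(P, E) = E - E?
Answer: 0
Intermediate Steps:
L(P, E) = 0
S = -41 (S = -36 - 5 = -41)
(S + 14)*(N(-2*(3 - 3)) - 2*L(2, 0)) = (-41 + 14)*(-2*(3 - 3) - 2*0) = -27*(-2*0 + 0) = -27*(0 + 0) = -27*0 = 0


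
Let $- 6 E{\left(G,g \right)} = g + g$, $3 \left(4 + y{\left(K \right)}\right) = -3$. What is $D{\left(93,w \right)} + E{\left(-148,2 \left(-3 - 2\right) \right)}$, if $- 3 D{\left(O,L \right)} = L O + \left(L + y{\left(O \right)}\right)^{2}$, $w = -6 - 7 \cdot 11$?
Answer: $-5$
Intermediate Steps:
$y{\left(K \right)} = -5$ ($y{\left(K \right)} = -4 + \frac{1}{3} \left(-3\right) = -4 - 1 = -5$)
$w = -83$ ($w = -6 - 77 = -83$)
$E{\left(G,g \right)} = - \frac{g}{3}$ ($E{\left(G,g \right)} = - \frac{g + g}{6} = - \frac{2 g}{6} = - \frac{g}{3}$)
$D{\left(O,L \right)} = - \frac{\left(-5 + L\right)^{2}}{3} - \frac{L O}{3}$ ($D{\left(O,L \right)} = - \frac{L O + \left(L - 5\right)^{2}}{3} = - \frac{L O + \left(-5 + L\right)^{2}}{3} = - \frac{\left(-5 + L\right)^{2} + L O}{3} = - \frac{\left(-5 + L\right)^{2}}{3} - \frac{L O}{3}$)
$D{\left(93,w \right)} + E{\left(-148,2 \left(-3 - 2\right) \right)} = \left(- \frac{\left(-5 - 83\right)^{2}}{3} - \left(- \frac{83}{3}\right) 93\right) - \frac{2 \left(-3 - 2\right)}{3} = \left(- \frac{\left(-88\right)^{2}}{3} + 2573\right) - \frac{2 \left(-5\right)}{3} = \left(\left(- \frac{1}{3}\right) 7744 + 2573\right) - - \frac{10}{3} = \left(- \frac{7744}{3} + 2573\right) + \frac{10}{3} = - \frac{25}{3} + \frac{10}{3} = -5$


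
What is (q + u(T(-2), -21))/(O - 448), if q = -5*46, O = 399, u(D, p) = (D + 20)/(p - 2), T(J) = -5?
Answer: 5305/1127 ≈ 4.7072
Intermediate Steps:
u(D, p) = (20 + D)/(-2 + p)
q = -230
(q + u(T(-2), -21))/(O - 448) = (-230 + (20 - 5)/(-2 - 21))/(399 - 448) = (-230 + 15/(-23))/(-49) = (-230 - 1/23*15)*(-1/49) = (-230 - 15/23)*(-1/49) = -5305/23*(-1/49) = 5305/1127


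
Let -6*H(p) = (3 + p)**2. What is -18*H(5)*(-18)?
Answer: -3456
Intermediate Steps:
H(p) = -(3 + p)**2/6
-18*H(5)*(-18) = -(-3)*(3 + 5)**2*(-18) = -(-3)*8**2*(-18) = -(-3)*64*(-18) = -18*(-32/3)*(-18) = 192*(-18) = -3456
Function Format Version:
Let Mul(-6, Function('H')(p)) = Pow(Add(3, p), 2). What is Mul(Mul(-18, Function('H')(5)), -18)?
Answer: -3456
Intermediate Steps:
Function('H')(p) = Mul(Rational(-1, 6), Pow(Add(3, p), 2))
Mul(Mul(-18, Function('H')(5)), -18) = Mul(Mul(-18, Mul(Rational(-1, 6), Pow(Add(3, 5), 2))), -18) = Mul(Mul(-18, Mul(Rational(-1, 6), Pow(8, 2))), -18) = Mul(Mul(-18, Mul(Rational(-1, 6), 64)), -18) = Mul(Mul(-18, Rational(-32, 3)), -18) = Mul(192, -18) = -3456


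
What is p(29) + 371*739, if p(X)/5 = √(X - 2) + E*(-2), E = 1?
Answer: 274159 + 15*√3 ≈ 2.7419e+5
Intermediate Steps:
p(X) = -10 + 5*√(-2 + X) (p(X) = 5*(√(X - 2) + 1*(-2)) = 5*(√(-2 + X) - 2) = 5*(-2 + √(-2 + X)) = -10 + 5*√(-2 + X))
p(29) + 371*739 = (-10 + 5*√(-2 + 29)) + 371*739 = (-10 + 5*√27) + 274169 = (-10 + 5*(3*√3)) + 274169 = (-10 + 15*√3) + 274169 = 274159 + 15*√3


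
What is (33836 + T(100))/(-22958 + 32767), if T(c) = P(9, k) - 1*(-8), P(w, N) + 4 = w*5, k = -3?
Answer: 33885/9809 ≈ 3.4545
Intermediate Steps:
P(w, N) = -4 + 5*w (P(w, N) = -4 + w*5 = -4 + 5*w)
T(c) = 49 (T(c) = (-4 + 5*9) - 1*(-8) = (-4 + 45) + 8 = 41 + 8 = 49)
(33836 + T(100))/(-22958 + 32767) = (33836 + 49)/(-22958 + 32767) = 33885/9809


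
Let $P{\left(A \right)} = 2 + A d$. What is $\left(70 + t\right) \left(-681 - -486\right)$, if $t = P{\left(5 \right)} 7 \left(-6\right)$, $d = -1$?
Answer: $-38220$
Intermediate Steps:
$P{\left(A \right)} = 2 - A$ ($P{\left(A \right)} = 2 + A \left(-1\right) = 2 - A$)
$t = 126$ ($t = \left(2 - 5\right) 7 \left(-6\right) = \left(-3\right) 7 \left(-6\right) = \left(-21\right) \left(-6\right) = 126$)
$\left(70 + t\right) \left(-681 - -486\right) = \left(70 + 126\right) \left(-681 - -486\right) = 196 \left(-681 + 486\right) = 196 \left(-195\right) = -38220$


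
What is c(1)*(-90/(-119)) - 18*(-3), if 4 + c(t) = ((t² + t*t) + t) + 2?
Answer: 6516/119 ≈ 54.756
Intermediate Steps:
c(t) = -2 + t + 2*t² (c(t) = -4 + (((t² + t*t) + t) + 2) = -4 + (((t² + t²) + t) + 2) = -4 + ((2*t² + t) + 2) = -4 + ((t + 2*t²) + 2) = -4 + (2 + t + 2*t²) = -2 + t + 2*t²)
c(1)*(-90/(-119)) - 18*(-3) = (-2 + 1 + 2*1²)*(-90/(-119)) - 18*(-3) = (-2 + 1 + 2*1)*(-90*(-1/119)) + 54 = (-2 + 1 + 2)*(90/119) + 54 = 1*(90/119) + 54 = 90/119 + 54 = 6516/119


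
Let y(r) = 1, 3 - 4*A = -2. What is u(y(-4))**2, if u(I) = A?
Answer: 25/16 ≈ 1.5625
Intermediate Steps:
A = 5/4 (A = 3/4 - 1/4*(-2) = 3/4 + 1/2 = 5/4 ≈ 1.2500)
u(I) = 5/4
u(y(-4))**2 = (5/4)**2 = 25/16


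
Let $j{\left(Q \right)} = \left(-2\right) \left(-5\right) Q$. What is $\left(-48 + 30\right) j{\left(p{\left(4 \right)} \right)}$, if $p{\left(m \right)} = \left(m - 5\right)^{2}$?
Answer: $-180$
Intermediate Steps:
$p{\left(m \right)} = \left(-5 + m\right)^{2}$
$j{\left(Q \right)} = 10 Q$
$\left(-48 + 30\right) j{\left(p{\left(4 \right)} \right)} = \left(-48 + 30\right) 10 \left(-5 + 4\right)^{2} = - 18 \cdot 10 \left(-1\right)^{2} = - 18 \cdot 10 \cdot 1 = \left(-18\right) 10 = -180$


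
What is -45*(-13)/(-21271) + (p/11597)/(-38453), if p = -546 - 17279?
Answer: -260495417410/9485577849511 ≈ -0.027462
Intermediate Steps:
p = -17825
-45*(-13)/(-21271) + (p/11597)/(-38453) = -45*(-13)/(-21271) - 17825/11597/(-38453) = 585*(-1/21271) - 17825*1/11597*(-1/38453) = -585/21271 - 17825/11597*(-1/38453) = -585/21271 + 17825/445939441 = -260495417410/9485577849511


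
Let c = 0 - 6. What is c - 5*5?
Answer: -31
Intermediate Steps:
c = -6
c - 5*5 = -6 - 5*5 = -6 - 25 = -31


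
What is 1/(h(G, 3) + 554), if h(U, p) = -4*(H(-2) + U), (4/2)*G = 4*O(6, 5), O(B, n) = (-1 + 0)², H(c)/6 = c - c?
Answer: 1/546 ≈ 0.0018315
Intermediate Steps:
H(c) = 0 (H(c) = 6*(c - c) = 6*0 = 0)
O(B, n) = 1 (O(B, n) = (-1)² = 1)
G = 2 (G = (4*1)/2 = (½)*4 = 2)
h(U, p) = -4*U (h(U, p) = -4*(0 + U) = -4*U)
1/(h(G, 3) + 554) = 1/(-4*2 + 554) = 1/(-8 + 554) = 1/546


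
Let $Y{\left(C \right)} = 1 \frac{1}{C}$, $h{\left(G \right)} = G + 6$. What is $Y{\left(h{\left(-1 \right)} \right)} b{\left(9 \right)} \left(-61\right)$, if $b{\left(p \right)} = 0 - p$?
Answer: $\frac{549}{5} \approx 109.8$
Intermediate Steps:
$h{\left(G \right)} = 6 + G$
$b{\left(p \right)} = - p$
$Y{\left(C \right)} = \frac{1}{C}$
$Y{\left(h{\left(-1 \right)} \right)} b{\left(9 \right)} \left(-61\right) = \frac{\left(-1\right) 9}{6 - 1} \left(-61\right) = \frac{1}{5} \left(-9\right) \left(-61\right) = \left(- \frac{9}{5}\right) \left(-61\right) = \frac{549}{5}$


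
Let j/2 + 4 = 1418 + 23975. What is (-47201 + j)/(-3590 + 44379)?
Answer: 511/5827 ≈ 0.087695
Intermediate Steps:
j = 50778 (j = -8 + 2*(1418 + 23975) = -8 + 2*25393 = -8 + 50786 = 50778)
(-47201 + j)/(-3590 + 44379) = (-47201 + 50778)/(-3590 + 44379) = 3577/40789 = 3577*(1/40789) = 511/5827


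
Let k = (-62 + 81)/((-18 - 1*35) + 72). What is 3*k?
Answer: 3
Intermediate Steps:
k = 1 (k = 19/((-18 - 35) + 72) = 19/(-53 + 72) = 19/19 = 19*(1/19) = 1)
3*k = 3*1 = 3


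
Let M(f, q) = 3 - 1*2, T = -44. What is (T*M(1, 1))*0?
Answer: 0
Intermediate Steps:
M(f, q) = 1 (M(f, q) = 3 - 2 = 1)
(T*M(1, 1))*0 = -44*1*0 = -44*0 = 0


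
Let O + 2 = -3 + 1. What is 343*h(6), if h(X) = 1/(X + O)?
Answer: 343/2 ≈ 171.50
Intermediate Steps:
O = -4 (O = -2 + (-3 + 1) = -2 - 2 = -4)
h(X) = 1/(-4 + X) (h(X) = 1/(X - 4) = 1/(-4 + X))
343*h(6) = 343/(-4 + 6) = 343/2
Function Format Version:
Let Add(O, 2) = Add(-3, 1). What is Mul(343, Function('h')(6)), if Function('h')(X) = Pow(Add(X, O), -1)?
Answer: Rational(343, 2) ≈ 171.50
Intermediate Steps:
O = -4 (O = Add(-2, Add(-3, 1)) = Add(-2, -2) = -4)
Function('h')(X) = Pow(Add(-4, X), -1) (Function('h')(X) = Pow(Add(X, -4), -1) = Pow(Add(-4, X), -1))
Mul(343, Function('h')(6)) = Mul(343, Pow(Add(-4, 6), -1)) = Mul(343, Pow(2, -1)) = Mul(343, Rational(1, 2)) = Rational(343, 2)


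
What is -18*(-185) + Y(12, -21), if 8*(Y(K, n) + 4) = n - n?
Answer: 3326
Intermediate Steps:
Y(K, n) = -4 (Y(K, n) = -4 + (n - n)/8 = -4 + (1/8)*0 = -4 + 0 = -4)
-18*(-185) + Y(12, -21) = -18*(-185) - 4 = 3330 - 4 = 3326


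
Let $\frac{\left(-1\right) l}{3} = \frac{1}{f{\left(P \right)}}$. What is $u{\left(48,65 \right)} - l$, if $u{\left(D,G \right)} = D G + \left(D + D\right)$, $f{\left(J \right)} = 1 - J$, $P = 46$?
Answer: $\frac{48239}{15} \approx 3215.9$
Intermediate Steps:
$u{\left(D,G \right)} = 2 D + D G$ ($u{\left(D,G \right)} = D G + 2 D = 2 D + D G$)
$l = \frac{1}{15}$ ($l = - \frac{3}{1 - 46} = - \frac{3}{-45} = \left(-3\right) \left(- \frac{1}{45}\right) = \frac{1}{15} \approx 0.066667$)
$u{\left(48,65 \right)} - l = 48 \left(2 + 65\right) - \frac{1}{15} = 48 \cdot 67 - \frac{1}{15} = 3216 - \frac{1}{15} = \frac{48239}{15}$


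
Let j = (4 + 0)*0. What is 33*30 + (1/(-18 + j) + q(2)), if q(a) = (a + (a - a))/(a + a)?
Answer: 8914/9 ≈ 990.44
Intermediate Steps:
j = 0 (j = 4*0 = 0)
q(a) = ½ (q(a) = (a + 0)/((2*a)) = a*(1/(2*a)) = ½)
33*30 + (1/(-18 + j) + q(2)) = 33*30 + (1/(-18 + 0) + ½) = 990 + (1/(-18) + ½) = 990 + (-1/18 + ½) = 990 + 4/9 = 8914/9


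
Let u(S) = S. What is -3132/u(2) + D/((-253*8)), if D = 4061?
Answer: -3173645/2024 ≈ -1568.0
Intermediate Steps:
-3132/u(2) + D/((-253*8)) = -3132/2 + 4061/((-253*8)) = -3132*½ + 4061/(-2024) = -1566 + 4061*(-1/2024) = -1566 - 4061/2024 = -3173645/2024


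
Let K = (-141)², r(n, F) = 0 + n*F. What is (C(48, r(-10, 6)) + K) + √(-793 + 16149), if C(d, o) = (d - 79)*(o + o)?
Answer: 23601 + 2*√3839 ≈ 23725.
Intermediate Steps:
r(n, F) = F*n (r(n, F) = 0 + F*n = F*n)
K = 19881
C(d, o) = 2*o*(-79 + d) (C(d, o) = (-79 + d)*(2*o) = 2*o*(-79 + d))
(C(48, r(-10, 6)) + K) + √(-793 + 16149) = (2*(6*(-10))*(-79 + 48) + 19881) + √(-793 + 16149) = (2*(-60)*(-31) + 19881) + √15356 = (3720 + 19881) + 2*√3839 = 23601 + 2*√3839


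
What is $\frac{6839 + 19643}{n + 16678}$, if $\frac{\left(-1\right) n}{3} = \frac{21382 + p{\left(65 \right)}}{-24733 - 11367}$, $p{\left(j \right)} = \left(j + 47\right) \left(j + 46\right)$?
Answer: $\frac{478000100}{301088621} \approx 1.5876$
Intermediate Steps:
$p{\left(j \right)} = \left(46 + j\right) \left(47 + j\right)$ ($p{\left(j \right)} = \left(47 + j\right) \left(46 + j\right) = \left(46 + j\right) \left(47 + j\right)$)
$n = \frac{50721}{18050}$ ($n = - 3 \frac{21382 + \left(2162 + 65^{2} + 93 \cdot 65\right)}{-24733 - 11367} = - 3 \frac{21382 + \left(2162 + 4225 + 6045\right)}{-36100} = - 3 \left(21382 + 12432\right) \left(- \frac{1}{36100}\right) = - 3 \cdot 33814 \left(- \frac{1}{36100}\right) = \left(-3\right) \left(- \frac{16907}{18050}\right) = \frac{50721}{18050} \approx 2.81$)
$\frac{6839 + 19643}{n + 16678} = \frac{6839 + 19643}{\frac{50721}{18050} + 16678} = \frac{26482}{\frac{301088621}{18050}} = 26482 \cdot \frac{18050}{301088621} = \frac{478000100}{301088621}$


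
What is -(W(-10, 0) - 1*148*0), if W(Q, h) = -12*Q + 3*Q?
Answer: -90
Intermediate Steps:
W(Q, h) = -9*Q
-(W(-10, 0) - 1*148*0) = -(-9*(-10) - 1*148*0) = -(90 - 148*0) = -(90 + 0) = -1*90 = -90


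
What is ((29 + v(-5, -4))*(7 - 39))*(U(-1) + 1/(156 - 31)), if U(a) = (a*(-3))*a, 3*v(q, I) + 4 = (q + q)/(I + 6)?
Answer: 311168/125 ≈ 2489.3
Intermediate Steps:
v(q, I) = -4/3 + 2*q/(3*(6 + I)) (v(q, I) = -4/3 + ((q + q)/(I + 6))/3 = -4/3 + ((2*q)/(6 + I))/3 = -4/3 + (2*q/(6 + I))/3 = -4/3 + 2*q/(3*(6 + I)))
U(a) = -3*a² (U(a) = (-3*a)*a = -3*a²)
((29 + v(-5, -4))*(7 - 39))*(U(-1) + 1/(156 - 31)) = ((29 + 2*(-12 - 5 - 2*(-4))/(3*(6 - 4)))*(7 - 39))*(-3*(-1)² + 1/(156 - 31)) = ((29 + (⅔)*(-12 - 5 + 8)/2)*(-32))*(-3*1 + 1/125) = ((29 + (⅔)*(½)*(-9))*(-32))*(-3 + 1/125) = ((29 - 3)*(-32))*(-374/125) = (26*(-32))*(-374/125) = -832*(-374/125) = 311168/125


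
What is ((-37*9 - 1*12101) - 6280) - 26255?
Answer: -44969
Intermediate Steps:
((-37*9 - 1*12101) - 6280) - 26255 = ((-333 - 12101) - 6280) - 26255 = (-12434 - 6280) - 26255 = -18714 - 26255 = -44969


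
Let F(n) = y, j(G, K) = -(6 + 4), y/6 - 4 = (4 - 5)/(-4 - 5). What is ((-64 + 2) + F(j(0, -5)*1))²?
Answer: 12544/9 ≈ 1393.8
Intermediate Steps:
y = 74/3 (y = 24 + 6*((4 - 5)/(-4 - 5)) = 24 + 6*(-1/(-9)) = 24 + 6*(-1*(-⅑)) = 24 + 6*(⅑) = 24 + ⅔ = 74/3 ≈ 24.667)
j(G, K) = -10 (j(G, K) = -1*10 = -10)
F(n) = 74/3
((-64 + 2) + F(j(0, -5)*1))² = ((-64 + 2) + 74/3)² = (-62 + 74/3)² = (-112/3)² = 12544/9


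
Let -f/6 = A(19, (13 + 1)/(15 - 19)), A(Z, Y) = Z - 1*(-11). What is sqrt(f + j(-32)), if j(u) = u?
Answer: 2*I*sqrt(53) ≈ 14.56*I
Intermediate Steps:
A(Z, Y) = 11 + Z (A(Z, Y) = Z + 11 = 11 + Z)
f = -180 (f = -6*(11 + 19) = -6*30 = -180)
sqrt(f + j(-32)) = sqrt(-180 - 32) = sqrt(-212) = 2*I*sqrt(53)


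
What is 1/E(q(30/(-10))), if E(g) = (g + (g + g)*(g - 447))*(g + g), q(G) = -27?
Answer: -1/1380726 ≈ -7.2426e-7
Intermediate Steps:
E(g) = 2*g*(g + 2*g*(-447 + g)) (E(g) = (g + (2*g)*(-447 + g))*(2*g) = (g + 2*g*(-447 + g))*(2*g) = 2*g*(g + 2*g*(-447 + g)))
1/E(q(30/(-10))) = 1/((-27)²*(-1786 + 4*(-27))) = 1/(729*(-1786 - 108)) = 1/(729*(-1894)) = 1/(-1380726) = -1/1380726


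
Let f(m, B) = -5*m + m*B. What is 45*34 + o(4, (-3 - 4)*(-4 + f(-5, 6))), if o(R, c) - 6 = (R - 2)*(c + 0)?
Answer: 1662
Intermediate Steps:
f(m, B) = -5*m + B*m
o(R, c) = 6 + c*(-2 + R) (o(R, c) = 6 + (R - 2)*(c + 0) = 6 + (-2 + R)*c = 6 + c*(-2 + R))
45*34 + o(4, (-3 - 4)*(-4 + f(-5, 6))) = 45*34 + (6 - 2*(-3 - 4)*(-4 - 5*(-5 + 6)) + 4*((-3 - 4)*(-4 - 5*(-5 + 6)))) = 1530 + (6 - (-14)*(-4 - 5*1) + 4*(-7*(-4 - 5*1))) = 1530 + (6 - (-14)*(-4 - 5) + 4*(-7*(-4 - 5))) = 1530 + (6 - (-14)*(-9) + 4*(-7*(-9))) = 1530 + (6 - 2*63 + 4*63) = 1530 + (6 - 126 + 252) = 1530 + 132 = 1662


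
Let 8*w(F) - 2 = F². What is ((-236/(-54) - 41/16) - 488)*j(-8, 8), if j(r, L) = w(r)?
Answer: -2310385/576 ≈ -4011.1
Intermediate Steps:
w(F) = ¼ + F²/8
j(r, L) = ¼ + r²/8
((-236/(-54) - 41/16) - 488)*j(-8, 8) = ((-236/(-54) - 41/16) - 488)*(¼ + (⅛)*(-8)²) = ((-236*(-1/54) - 41*1/16) - 488)*(¼ + (⅛)*64) = ((118/27 - 41/16) - 488)*(¼ + 8) = (781/432 - 488)*(33/4) = -210035/432*33/4 = -2310385/576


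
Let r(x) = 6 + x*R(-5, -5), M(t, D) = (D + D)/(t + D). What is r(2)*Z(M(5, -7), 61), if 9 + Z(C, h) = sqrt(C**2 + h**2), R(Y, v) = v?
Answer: 36 - 4*sqrt(3770) ≈ -209.60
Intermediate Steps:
M(t, D) = 2*D/(D + t) (M(t, D) = (2*D)/(D + t) = 2*D/(D + t))
r(x) = 6 - 5*x (r(x) = 6 + x*(-5) = 6 - 5*x)
Z(C, h) = -9 + sqrt(C**2 + h**2)
r(2)*Z(M(5, -7), 61) = (6 - 5*2)*(-9 + sqrt((2*(-7)/(-7 + 5))**2 + 61**2)) = (6 - 10)*(-9 + sqrt((2*(-7)/(-2))**2 + 3721)) = -4*(-9 + sqrt((2*(-7)*(-1/2))**2 + 3721)) = -4*(-9 + sqrt(7**2 + 3721)) = -4*(-9 + sqrt(49 + 3721)) = -4*(-9 + sqrt(3770)) = 36 - 4*sqrt(3770)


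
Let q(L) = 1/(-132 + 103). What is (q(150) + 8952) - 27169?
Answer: -528294/29 ≈ -18217.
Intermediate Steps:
q(L) = -1/29 (q(L) = 1/(-29) = -1/29)
(q(150) + 8952) - 27169 = (-1/29 + 8952) - 27169 = 259607/29 - 27169 = -528294/29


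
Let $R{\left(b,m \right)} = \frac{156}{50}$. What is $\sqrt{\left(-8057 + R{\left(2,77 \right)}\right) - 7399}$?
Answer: $\frac{31 i \sqrt{402}}{5} \approx 124.31 i$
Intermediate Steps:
$R{\left(b,m \right)} = \frac{78}{25}$ ($R{\left(b,m \right)} = 156 \cdot \frac{1}{50} = \frac{78}{25}$)
$\sqrt{\left(-8057 + R{\left(2,77 \right)}\right) - 7399} = \sqrt{\left(-8057 + \frac{78}{25}\right) - 7399} = \sqrt{- \frac{201347}{25} - 7399} = \sqrt{- \frac{386322}{25}} = \frac{31 i \sqrt{402}}{5}$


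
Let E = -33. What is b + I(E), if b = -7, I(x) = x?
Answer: -40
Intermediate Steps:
b + I(E) = -7 - 33 = -40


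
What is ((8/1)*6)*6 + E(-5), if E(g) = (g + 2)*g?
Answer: 303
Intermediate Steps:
E(g) = g*(2 + g) (E(g) = (2 + g)*g = g*(2 + g))
((8/1)*6)*6 + E(-5) = ((8/1)*6)*6 - 5*(2 - 5) = ((8*1)*6)*6 - 5*(-3) = (8*6)*6 + 15 = 48*6 + 15 = 288 + 15 = 303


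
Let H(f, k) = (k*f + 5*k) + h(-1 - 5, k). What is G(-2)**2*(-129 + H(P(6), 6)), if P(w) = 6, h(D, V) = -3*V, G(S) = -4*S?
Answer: -5184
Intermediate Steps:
H(f, k) = 2*k + f*k (H(f, k) = (k*f + 5*k) - 3*k = (f*k + 5*k) - 3*k = (5*k + f*k) - 3*k = 2*k + f*k)
G(-2)**2*(-129 + H(P(6), 6)) = (-4*(-2))**2*(-129 + 6*(2 + 6)) = 8**2*(-129 + 6*8) = 64*(-129 + 48) = 64*(-81) = -5184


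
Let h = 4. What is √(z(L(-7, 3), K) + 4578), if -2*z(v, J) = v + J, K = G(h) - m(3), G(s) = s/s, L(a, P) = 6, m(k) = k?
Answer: 4*√286 ≈ 67.646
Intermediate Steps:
G(s) = 1
K = -2 (K = 1 - 1*3 = 1 - 3 = -2)
z(v, J) = -J/2 - v/2 (z(v, J) = -(v + J)/2 = -(J + v)/2 = -J/2 - v/2)
√(z(L(-7, 3), K) + 4578) = √((-½*(-2) - ½*6) + 4578) = √((1 - 3) + 4578) = √(-2 + 4578) = √4576 = 4*√286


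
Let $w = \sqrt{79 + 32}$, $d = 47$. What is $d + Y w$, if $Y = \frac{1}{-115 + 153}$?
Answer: $47 + \frac{\sqrt{111}}{38} \approx 47.277$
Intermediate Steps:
$Y = \frac{1}{38} \approx 0.026316$
$w = \sqrt{111} \approx 10.536$
$d + Y w = 47 + \frac{\sqrt{111}}{38}$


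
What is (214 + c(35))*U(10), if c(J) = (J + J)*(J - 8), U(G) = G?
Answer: 21040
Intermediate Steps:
c(J) = 2*J*(-8 + J) (c(J) = (2*J)*(-8 + J) = 2*J*(-8 + J))
(214 + c(35))*U(10) = (214 + 2*35*(-8 + 35))*10 = (214 + 2*35*27)*10 = (214 + 1890)*10 = 2104*10 = 21040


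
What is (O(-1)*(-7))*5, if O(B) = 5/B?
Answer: 175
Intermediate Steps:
(O(-1)*(-7))*5 = ((5/(-1))*(-7))*5 = ((5*(-1))*(-7))*5 = -5*(-7)*5 = 35*5 = 175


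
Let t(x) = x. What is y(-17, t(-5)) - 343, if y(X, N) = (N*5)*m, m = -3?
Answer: -268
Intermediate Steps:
y(X, N) = -15*N (y(X, N) = (N*5)*(-3) = (5*N)*(-3) = -15*N)
y(-17, t(-5)) - 343 = -15*(-5) - 343 = 75 - 343 = -268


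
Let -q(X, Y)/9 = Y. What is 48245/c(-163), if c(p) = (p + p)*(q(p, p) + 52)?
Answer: -48245/495194 ≈ -0.097426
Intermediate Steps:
q(X, Y) = -9*Y
c(p) = 2*p*(52 - 9*p) (c(p) = (p + p)*(-9*p + 52) = (2*p)*(52 - 9*p) = 2*p*(52 - 9*p))
48245/c(-163) = 48245/((2*(-163)*(52 - 9*(-163)))) = 48245/((2*(-163)*(52 + 1467))) = 48245/((2*(-163)*1519)) = 48245/(-495194) = 48245*(-1/495194) = -48245/495194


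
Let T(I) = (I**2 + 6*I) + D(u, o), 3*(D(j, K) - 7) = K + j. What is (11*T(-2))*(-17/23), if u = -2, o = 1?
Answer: 748/69 ≈ 10.841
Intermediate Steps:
D(j, K) = 7 + K/3 + j/3 (D(j, K) = 7 + (K + j)/3 = 7 + (K/3 + j/3) = 7 + K/3 + j/3)
T(I) = 20/3 + I**2 + 6*I (T(I) = (I**2 + 6*I) + (7 + (1/3)*1 + (1/3)*(-2)) = (I**2 + 6*I) + (7 + 1/3 - 2/3) = (I**2 + 6*I) + 20/3 = 20/3 + I**2 + 6*I)
(11*T(-2))*(-17/23) = (11*(20/3 + (-2)**2 + 6*(-2)))*(-17/23) = (11*(20/3 + 4 - 12))*(-17*1/23) = (11*(-4/3))*(-17/23) = -44/3*(-17/23) = 748/69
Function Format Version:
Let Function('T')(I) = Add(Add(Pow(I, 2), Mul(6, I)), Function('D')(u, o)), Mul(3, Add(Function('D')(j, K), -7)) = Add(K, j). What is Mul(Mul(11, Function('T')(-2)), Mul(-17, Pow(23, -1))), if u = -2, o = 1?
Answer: Rational(748, 69) ≈ 10.841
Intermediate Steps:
Function('D')(j, K) = Add(7, Mul(Rational(1, 3), K), Mul(Rational(1, 3), j)) (Function('D')(j, K) = Add(7, Mul(Rational(1, 3), Add(K, j))) = Add(7, Add(Mul(Rational(1, 3), K), Mul(Rational(1, 3), j))) = Add(7, Mul(Rational(1, 3), K), Mul(Rational(1, 3), j)))
Function('T')(I) = Add(Rational(20, 3), Pow(I, 2), Mul(6, I)) (Function('T')(I) = Add(Add(Pow(I, 2), Mul(6, I)), Add(7, Mul(Rational(1, 3), 1), Mul(Rational(1, 3), -2))) = Add(Add(Pow(I, 2), Mul(6, I)), Add(7, Rational(1, 3), Rational(-2, 3))) = Add(Add(Pow(I, 2), Mul(6, I)), Rational(20, 3)) = Add(Rational(20, 3), Pow(I, 2), Mul(6, I)))
Mul(Mul(11, Function('T')(-2)), Mul(-17, Pow(23, -1))) = Mul(Mul(11, Add(Rational(20, 3), Pow(-2, 2), Mul(6, -2))), Mul(-17, Pow(23, -1))) = Mul(Mul(11, Add(Rational(20, 3), 4, -12)), Mul(-17, Rational(1, 23))) = Mul(Mul(11, Rational(-4, 3)), Rational(-17, 23)) = Mul(Rational(-44, 3), Rational(-17, 23)) = Rational(748, 69)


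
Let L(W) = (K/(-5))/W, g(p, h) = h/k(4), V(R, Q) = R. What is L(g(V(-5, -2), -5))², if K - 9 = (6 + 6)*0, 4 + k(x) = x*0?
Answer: 1296/625 ≈ 2.0736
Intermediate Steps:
k(x) = -4 (k(x) = -4 + x*0 = -4 + 0 = -4)
K = 9 (K = 9 + (6 + 6)*0 = 9 + 12*0 = 9 + 0 = 9)
g(p, h) = -h/4 (g(p, h) = h/(-4) = h*(-¼) = -h/4)
L(W) = -9/(5*W) (L(W) = (9/(-5))/W = (9*(-⅕))/W = -9/(5*W))
L(g(V(-5, -2), -5))² = (-9/(5*((-¼*(-5)))))² = (-9/(5*5/4))² = (-9/5*⅘)² = (-36/25)² = 1296/625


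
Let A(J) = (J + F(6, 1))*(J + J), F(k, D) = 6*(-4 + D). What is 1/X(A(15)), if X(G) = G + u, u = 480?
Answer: 1/390 ≈ 0.0025641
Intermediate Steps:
F(k, D) = -24 + 6*D
A(J) = 2*J*(-18 + J) (A(J) = (J + (-24 + 6*1))*(J + J) = (J + (-24 + 6))*(2*J) = (J - 18)*(2*J) = (-18 + J)*(2*J) = 2*J*(-18 + J))
X(G) = 480 + G (X(G) = G + 480 = 480 + G)
1/X(A(15)) = 1/(480 + 2*15*(-18 + 15)) = 1/(480 + 2*15*(-3)) = 1/(480 - 90) = 1/390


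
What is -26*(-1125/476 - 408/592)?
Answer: 698919/8806 ≈ 79.369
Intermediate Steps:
-26*(-1125/476 - 408/592) = -26*(-1125*1/476 - 408*1/592) = -26*(-1125/476 - 51/74) = -26*(-53763/17612) = 698919/8806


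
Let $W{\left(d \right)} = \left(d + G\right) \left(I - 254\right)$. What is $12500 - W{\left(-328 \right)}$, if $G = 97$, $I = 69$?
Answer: $-30235$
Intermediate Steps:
$W{\left(d \right)} = -17945 - 185 d$ ($W{\left(d \right)} = \left(d + 97\right) \left(69 - 254\right) = \left(97 + d\right) \left(-185\right) = -17945 - 185 d$)
$12500 - W{\left(-328 \right)} = 12500 - \left(-17945 - -60680\right) = 12500 - \left(-17945 + 60680\right) = 12500 - 42735 = -30235$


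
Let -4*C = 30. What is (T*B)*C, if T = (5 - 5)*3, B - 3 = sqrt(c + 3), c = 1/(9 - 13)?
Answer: 0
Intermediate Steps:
c = -1/4 (c = 1/(-4) = -1/4 ≈ -0.25000)
C = -15/2 (C = -1/4*30 = -15/2 ≈ -7.5000)
B = 3 + sqrt(11)/2 (B = 3 + sqrt(-1/4 + 3) = 3 + sqrt(11/4) = 3 + sqrt(11)/2 ≈ 4.6583)
T = 0 (T = 0*3 = 0)
(T*B)*C = (0*(3 + sqrt(11)/2))*(-15/2) = 0*(-15/2) = 0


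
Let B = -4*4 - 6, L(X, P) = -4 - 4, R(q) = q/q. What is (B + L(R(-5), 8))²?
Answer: 900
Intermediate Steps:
R(q) = 1
L(X, P) = -8
B = -22 (B = -16 - 6 = -22)
(B + L(R(-5), 8))² = (-22 - 8)² = (-30)² = 900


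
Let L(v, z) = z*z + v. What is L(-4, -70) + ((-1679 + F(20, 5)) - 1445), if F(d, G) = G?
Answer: 1777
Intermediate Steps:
L(v, z) = v + z**2 (L(v, z) = z**2 + v = v + z**2)
L(-4, -70) + ((-1679 + F(20, 5)) - 1445) = (-4 + (-70)**2) + ((-1679 + 5) - 1445) = (-4 + 4900) + (-1674 - 1445) = 4896 - 3119 = 1777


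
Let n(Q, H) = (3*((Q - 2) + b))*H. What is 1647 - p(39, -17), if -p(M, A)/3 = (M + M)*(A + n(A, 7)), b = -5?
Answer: -120267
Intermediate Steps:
n(Q, H) = H*(-21 + 3*Q) (n(Q, H) = (3*((Q - 2) - 5))*H = (3*((-2 + Q) - 5))*H = (3*(-7 + Q))*H = (-21 + 3*Q)*H = H*(-21 + 3*Q))
p(M, A) = -6*M*(-147 + 22*A) (p(M, A) = -3*(M + M)*(A + 3*7*(-7 + A)) = -3*2*M*(A + (-147 + 21*A)) = -3*2*M*(-147 + 22*A) = -6*M*(-147 + 22*A))
1647 - p(39, -17) = 1647 - 6*39*(147 - 22*(-17)) = 1647 - 6*39*(147 + 374) = 1647 - 6*39*521 = 1647 - 1*121914 = 1647 - 121914 = -120267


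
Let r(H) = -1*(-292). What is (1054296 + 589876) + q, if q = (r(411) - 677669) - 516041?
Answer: 450754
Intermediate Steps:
r(H) = 292
q = -1193418 (q = (292 - 677669) - 516041 = -677377 - 516041 = -1193418)
(1054296 + 589876) + q = (1054296 + 589876) - 1193418 = 1644172 - 1193418 = 450754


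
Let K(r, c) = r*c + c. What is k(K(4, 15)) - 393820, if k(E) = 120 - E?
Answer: -393775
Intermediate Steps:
K(r, c) = c + c*r (K(r, c) = c*r + c = c + c*r)
k(K(4, 15)) - 393820 = (120 - 15*(1 + 4)) - 393820 = (120 - 15*5) - 393820 = (120 - 1*75) - 393820 = (120 - 75) - 393820 = 45 - 393820 = -393775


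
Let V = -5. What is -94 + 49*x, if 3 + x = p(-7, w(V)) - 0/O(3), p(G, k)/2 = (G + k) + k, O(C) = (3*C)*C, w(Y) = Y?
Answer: -1907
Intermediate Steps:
O(C) = 3*C²
p(G, k) = 2*G + 4*k (p(G, k) = 2*((G + k) + k) = 2*(G + 2*k) = 2*G + 4*k)
x = -37 (x = -3 + ((2*(-7) + 4*(-5)) - 0/(3*3²)) = -3 + ((-14 - 20) - 0/(3*9)) = -3 + (-34 - 0/27) = -3 + (-34 - 1*0) = -3 + (-34 + 0) = -3 - 34 = -37)
-94 + 49*x = -94 + 49*(-37) = -94 - 1813 = -1907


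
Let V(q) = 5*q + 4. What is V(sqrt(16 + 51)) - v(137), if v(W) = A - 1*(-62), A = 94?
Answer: -152 + 5*sqrt(67) ≈ -111.07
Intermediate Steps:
v(W) = 156 (v(W) = 94 - 1*(-62) = 94 + 62 = 156)
V(q) = 4 + 5*q
V(sqrt(16 + 51)) - v(137) = (4 + 5*sqrt(16 + 51)) - 1*156 = (4 + 5*sqrt(67)) - 156 = -152 + 5*sqrt(67)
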